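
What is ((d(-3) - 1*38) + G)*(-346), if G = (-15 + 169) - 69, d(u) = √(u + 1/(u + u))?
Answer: -16262 - 173*I*√114/3 ≈ -16262.0 - 615.71*I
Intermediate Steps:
d(u) = √(u + 1/(2*u))
G = 85 (G = 154 - 69 = 85)
((d(-3) - 1*38) + G)*(-346) = ((√(2/(-3) + 4*(-3))/2 - 1*38) + 85)*(-346) = ((√(2*(-⅓) - 12)/2 - 38) + 85)*(-346) = ((√(-⅔ - 12)/2 - 38) + 85)*(-346) = ((√(-38/3)/2 - 38) + 85)*(-346) = (((I*√114/3)/2 - 38) + 85)*(-346) = ((I*√114/6 - 38) + 85)*(-346) = ((-38 + I*√114/6) + 85)*(-346) = (47 + I*√114/6)*(-346) = -16262 - 173*I*√114/3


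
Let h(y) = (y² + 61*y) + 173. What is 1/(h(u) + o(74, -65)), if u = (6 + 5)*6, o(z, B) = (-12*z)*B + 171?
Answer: 1/66446 ≈ 1.5050e-5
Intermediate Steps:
o(z, B) = 171 - 12*B*z (o(z, B) = -12*B*z + 171 = 171 - 12*B*z)
u = 66 (u = 11*6 = 66)
h(y) = 173 + y² + 61*y
1/(h(u) + o(74, -65)) = 1/((173 + 66² + 61*66) + (171 - 12*(-65)*74)) = 1/((173 + 4356 + 4026) + (171 + 57720)) = 1/(8555 + 57891) = 1/66446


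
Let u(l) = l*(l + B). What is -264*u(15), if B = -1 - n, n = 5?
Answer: -35640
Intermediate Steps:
B = -6 (B = -1 - 1*5 = -1 - 5 = -6)
u(l) = l*(-6 + l) (u(l) = l*(l - 6) = l*(-6 + l))
-264*u(15) = -3960*(-6 + 15) = -3960*9 = -264*135 = -35640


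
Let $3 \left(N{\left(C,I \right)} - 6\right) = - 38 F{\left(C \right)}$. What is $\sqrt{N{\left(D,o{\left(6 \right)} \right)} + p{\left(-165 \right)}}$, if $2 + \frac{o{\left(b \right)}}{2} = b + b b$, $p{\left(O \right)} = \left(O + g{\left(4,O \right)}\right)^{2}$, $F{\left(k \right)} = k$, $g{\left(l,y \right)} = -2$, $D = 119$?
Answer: $\frac{\sqrt{237489}}{3} \approx 162.44$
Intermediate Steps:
$p{\left(O \right)} = \left(-2 + O\right)^{2}$ ($p{\left(O \right)} = \left(O - 2\right)^{2} = \left(-2 + O\right)^{2}$)
$o{\left(b \right)} = -4 + 2 b + 2 b^{2}$ ($o{\left(b \right)} = -4 + 2 \left(b + b b\right) = -4 + 2 \left(b + b^{2}\right) = -4 + \left(2 b + 2 b^{2}\right) = -4 + 2 b + 2 b^{2}$)
$N{\left(C,I \right)} = 6 - \frac{38 C}{3}$ ($N{\left(C,I \right)} = 6 + \frac{\left(-38\right) C}{3} = 6 - \frac{38 C}{3}$)
$\sqrt{N{\left(D,o{\left(6 \right)} \right)} + p{\left(-165 \right)}} = \sqrt{\left(6 - \frac{4522}{3}\right) + \left(-2 - 165\right)^{2}} = \sqrt{\left(6 - \frac{4522}{3}\right) + \left(-167\right)^{2}} = \sqrt{- \frac{4504}{3} + 27889} = \sqrt{\frac{79163}{3}} = \frac{\sqrt{237489}}{3}$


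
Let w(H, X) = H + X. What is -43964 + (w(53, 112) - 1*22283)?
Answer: -66082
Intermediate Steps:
-43964 + (w(53, 112) - 1*22283) = -43964 + ((53 + 112) - 1*22283) = -43964 + (165 - 22283) = -43964 - 22118 = -66082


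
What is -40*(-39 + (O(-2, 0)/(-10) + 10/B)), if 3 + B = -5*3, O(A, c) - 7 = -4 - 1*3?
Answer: 14240/9 ≈ 1582.2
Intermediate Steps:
O(A, c) = 0 (O(A, c) = 7 + (-4 - 1*3) = 7 + (-4 - 3) = 7 - 7 = 0)
B = -18 (B = -3 - 5*3 = -3 - 15 = -18)
-40*(-39 + (O(-2, 0)/(-10) + 10/B)) = -40*(-39 + (0/(-10) + 10/(-18))) = -40*(-39 + (0*(-1/10) + 10*(-1/18))) = -40*(-39 + (0 - 5/9)) = -40*(-39 - 5/9) = -40*(-356/9) = 14240/9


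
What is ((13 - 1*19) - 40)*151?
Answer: -6946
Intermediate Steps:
((13 - 1*19) - 40)*151 = ((13 - 19) - 40)*151 = (-6 - 40)*151 = -46*151 = -6946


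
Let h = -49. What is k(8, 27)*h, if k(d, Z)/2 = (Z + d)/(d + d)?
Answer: -1715/8 ≈ -214.38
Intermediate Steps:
k(d, Z) = (Z + d)/d (k(d, Z) = 2*((Z + d)/(d + d)) = 2*((Z + d)/((2*d))) = 2*((Z + d)*(1/(2*d))) = 2*((Z + d)/(2*d)) = (Z + d)/d)
k(8, 27)*h = ((27 + 8)/8)*(-49) = ((1/8)*35)*(-49) = (35/8)*(-49) = -1715/8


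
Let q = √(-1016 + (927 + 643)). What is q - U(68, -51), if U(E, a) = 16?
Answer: -16 + √554 ≈ 7.5372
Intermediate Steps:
q = √554 (q = √(-1016 + 1570) = √554 ≈ 23.537)
q - U(68, -51) = √554 - 1*16 = √554 - 16 = -16 + √554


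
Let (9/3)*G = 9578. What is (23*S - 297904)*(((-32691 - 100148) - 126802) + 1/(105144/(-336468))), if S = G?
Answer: 766013810375029/13143 ≈ 5.8283e+10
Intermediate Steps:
G = 9578/3 (G = (⅓)*9578 = 9578/3 ≈ 3192.7)
S = 9578/3 ≈ 3192.7
(23*S - 297904)*(((-32691 - 100148) - 126802) + 1/(105144/(-336468))) = (23*(9578/3) - 297904)*(((-32691 - 100148) - 126802) + 1/(105144/(-336468))) = (220294/3 - 297904)*((-132839 - 126802) + 1/(105144*(-1/336468))) = -673418*(-259641 + 1/(-8762/28039))/3 = -673418*(-259641 - 28039/8762)/3 = -673418/3*(-2275002481/8762) = 766013810375029/13143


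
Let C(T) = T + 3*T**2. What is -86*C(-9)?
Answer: -20124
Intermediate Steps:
-86*C(-9) = -(-774)*(1 + 3*(-9)) = -(-774)*(1 - 27) = -(-774)*(-26) = -86*234 = -20124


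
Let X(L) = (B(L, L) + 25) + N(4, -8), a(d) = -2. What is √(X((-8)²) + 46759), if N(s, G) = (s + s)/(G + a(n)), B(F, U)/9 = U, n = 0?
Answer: 2*√295995/5 ≈ 217.62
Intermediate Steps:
B(F, U) = 9*U
N(s, G) = 2*s/(-2 + G) (N(s, G) = (s + s)/(G - 2) = (2*s)/(-2 + G) = 2*s/(-2 + G))
X(L) = 121/5 + 9*L (X(L) = (9*L + 25) + 2*4/(-2 - 8) = (25 + 9*L) + 2*4/(-10) = (25 + 9*L) + 2*4*(-⅒) = (25 + 9*L) - ⅘ = 121/5 + 9*L)
√(X((-8)²) + 46759) = √((121/5 + 9*(-8)²) + 46759) = √((121/5 + 9*64) + 46759) = √((121/5 + 576) + 46759) = √(3001/5 + 46759) = √(236796/5) = 2*√295995/5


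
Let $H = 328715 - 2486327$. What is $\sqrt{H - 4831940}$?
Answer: $4 i \sqrt{436847} \approx 2643.8 i$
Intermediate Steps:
$H = -2157612$
$\sqrt{H - 4831940} = \sqrt{-2157612 - 4831940} = \sqrt{-6989552} = 4 i \sqrt{436847}$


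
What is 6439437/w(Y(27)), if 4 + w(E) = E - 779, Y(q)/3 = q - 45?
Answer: -715493/93 ≈ -7693.5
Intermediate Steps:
Y(q) = -135 + 3*q (Y(q) = 3*(q - 45) = 3*(-45 + q) = -135 + 3*q)
w(E) = -783 + E (w(E) = -4 + (E - 779) = -4 + (-779 + E) = -783 + E)
6439437/w(Y(27)) = 6439437/(-783 + (-135 + 3*27)) = 6439437/(-783 + (-135 + 81)) = 6439437/(-783 - 54) = 6439437/(-837) = 6439437*(-1/837) = -715493/93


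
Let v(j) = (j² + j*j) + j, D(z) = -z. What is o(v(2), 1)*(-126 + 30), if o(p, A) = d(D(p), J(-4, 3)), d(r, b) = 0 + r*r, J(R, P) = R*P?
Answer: -9600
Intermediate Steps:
J(R, P) = P*R
d(r, b) = r² (d(r, b) = 0 + r² = r²)
v(j) = j + 2*j² (v(j) = (j² + j²) + j = 2*j² + j = j + 2*j²)
o(p, A) = p² (o(p, A) = (-p)² = p²)
o(v(2), 1)*(-126 + 30) = (2*(1 + 2*2))²*(-126 + 30) = (2*(1 + 4))²*(-96) = (2*5)²*(-96) = 10²*(-96) = 100*(-96) = -9600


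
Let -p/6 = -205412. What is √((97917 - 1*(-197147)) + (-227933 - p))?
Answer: I*√1165341 ≈ 1079.5*I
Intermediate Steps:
p = 1232472 (p = -6*(-205412) = 1232472)
√((97917 - 1*(-197147)) + (-227933 - p)) = √((97917 - 1*(-197147)) + (-227933 - 1*1232472)) = √((97917 + 197147) + (-227933 - 1232472)) = √(295064 - 1460405) = √(-1165341) = I*√1165341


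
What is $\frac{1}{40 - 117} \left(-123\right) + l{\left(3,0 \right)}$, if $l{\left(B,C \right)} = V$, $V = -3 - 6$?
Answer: $- \frac{570}{77} \approx -7.4026$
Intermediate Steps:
$V = -9$
$l{\left(B,C \right)} = -9$
$\frac{1}{40 - 117} \left(-123\right) + l{\left(3,0 \right)} = \frac{1}{40 - 117} \left(-123\right) - 9 = \frac{1}{-77} \left(-123\right) - 9 = \left(- \frac{1}{77}\right) \left(-123\right) - 9 = \frac{123}{77} - 9 = - \frac{570}{77}$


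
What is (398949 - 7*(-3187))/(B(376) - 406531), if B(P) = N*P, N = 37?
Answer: -421258/392619 ≈ -1.0729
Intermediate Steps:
B(P) = 37*P
(398949 - 7*(-3187))/(B(376) - 406531) = (398949 - 7*(-3187))/(37*376 - 406531) = (398949 + 22309)/(13912 - 406531) = 421258/(-392619) = 421258*(-1/392619) = -421258/392619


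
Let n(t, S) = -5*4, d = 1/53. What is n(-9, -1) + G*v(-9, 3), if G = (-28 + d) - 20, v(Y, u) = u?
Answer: -8689/53 ≈ -163.94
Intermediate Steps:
d = 1/53 ≈ 0.018868
n(t, S) = -20
G = -2543/53 (G = (-28 + 1/53) - 20 = -1483/53 - 20 = -2543/53 ≈ -47.981)
n(-9, -1) + G*v(-9, 3) = -20 - 2543/53*3 = -20 - 7629/53 = -8689/53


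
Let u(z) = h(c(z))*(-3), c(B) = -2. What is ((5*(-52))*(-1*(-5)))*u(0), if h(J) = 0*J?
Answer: 0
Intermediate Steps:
h(J) = 0
u(z) = 0 (u(z) = 0*(-3) = 0)
((5*(-52))*(-1*(-5)))*u(0) = ((5*(-52))*(-1*(-5)))*0 = -260*5*0 = -1300*0 = 0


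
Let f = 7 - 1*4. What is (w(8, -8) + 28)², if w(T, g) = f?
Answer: 961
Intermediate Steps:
f = 3 (f = 7 - 4 = 3)
w(T, g) = 3
(w(8, -8) + 28)² = (3 + 28)² = 31² = 961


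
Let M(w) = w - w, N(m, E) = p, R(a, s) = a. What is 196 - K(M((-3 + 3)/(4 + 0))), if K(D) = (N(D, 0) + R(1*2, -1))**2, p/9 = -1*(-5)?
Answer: -2013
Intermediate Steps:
p = 45 (p = 9*(-1*(-5)) = 9*5 = 45)
N(m, E) = 45
M(w) = 0
K(D) = 2209 (K(D) = (45 + 1*2)**2 = (45 + 2)**2 = 47**2 = 2209)
196 - K(M((-3 + 3)/(4 + 0))) = 196 - 1*2209 = 196 - 2209 = -2013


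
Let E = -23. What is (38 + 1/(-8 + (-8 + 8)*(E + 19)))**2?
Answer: 91809/64 ≈ 1434.5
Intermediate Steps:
(38 + 1/(-8 + (-8 + 8)*(E + 19)))**2 = (38 + 1/(-8 + (-8 + 8)*(-23 + 19)))**2 = (38 + 1/(-8 + 0*(-4)))**2 = (38 + 1/(-8 + 0))**2 = (38 + 1/(-8))**2 = (38 - 1/8)**2 = (303/8)**2 = 91809/64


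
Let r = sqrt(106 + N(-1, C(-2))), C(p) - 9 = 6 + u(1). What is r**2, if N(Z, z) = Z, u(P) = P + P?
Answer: 105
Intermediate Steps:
u(P) = 2*P
C(p) = 17 (C(p) = 9 + (6 + 2*1) = 9 + (6 + 2) = 9 + 8 = 17)
r = sqrt(105) (r = sqrt(106 - 1) = sqrt(105) ≈ 10.247)
r**2 = (sqrt(105))**2 = 105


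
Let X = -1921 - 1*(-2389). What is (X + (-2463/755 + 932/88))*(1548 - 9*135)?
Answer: 2629104597/16610 ≈ 1.5828e+5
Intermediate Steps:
X = 468 (X = -1921 + 2389 = 468)
(X + (-2463/755 + 932/88))*(1548 - 9*135) = (468 + (-2463/755 + 932/88))*(1548 - 9*135) = (468 + (-2463*1/755 + 932*(1/88)))*(1548 - 1215) = (468 + (-2463/755 + 233/22))*333 = (468 + 121729/16610)*333 = (7895209/16610)*333 = 2629104597/16610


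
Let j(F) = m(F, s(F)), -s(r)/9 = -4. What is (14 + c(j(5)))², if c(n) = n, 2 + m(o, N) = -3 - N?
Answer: 729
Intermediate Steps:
s(r) = 36 (s(r) = -9*(-4) = 36)
m(o, N) = -5 - N (m(o, N) = -2 + (-3 - N) = -5 - N)
j(F) = -41 (j(F) = -5 - 1*36 = -5 - 36 = -41)
(14 + c(j(5)))² = (14 - 41)² = (-27)² = 729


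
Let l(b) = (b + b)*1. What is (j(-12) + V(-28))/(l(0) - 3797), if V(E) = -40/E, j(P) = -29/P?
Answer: -323/318948 ≈ -0.0010127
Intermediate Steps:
l(b) = 2*b (l(b) = (2*b)*1 = 2*b)
(j(-12) + V(-28))/(l(0) - 3797) = (-29/(-12) - 40/(-28))/(2*0 - 3797) = (-29*(-1/12) - 40*(-1/28))/(0 - 3797) = (29/12 + 10/7)/(-3797) = (323/84)*(-1/3797) = -323/318948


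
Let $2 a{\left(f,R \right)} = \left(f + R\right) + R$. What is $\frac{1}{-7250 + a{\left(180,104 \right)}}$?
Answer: $- \frac{1}{7056} \approx -0.00014172$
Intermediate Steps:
$a{\left(f,R \right)} = R + \frac{f}{2}$ ($a{\left(f,R \right)} = \frac{\left(f + R\right) + R}{2} = \frac{\left(R + f\right) + R}{2} = \frac{f + 2 R}{2} = R + \frac{f}{2}$)
$\frac{1}{-7250 + a{\left(180,104 \right)}} = \frac{1}{-7250 + \left(104 + \frac{1}{2} \cdot 180\right)} = \frac{1}{-7250 + \left(104 + 90\right)} = \frac{1}{-7250 + 194} = \frac{1}{-7056} = - \frac{1}{7056}$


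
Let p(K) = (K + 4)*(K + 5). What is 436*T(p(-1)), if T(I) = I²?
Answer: 62784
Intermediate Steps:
p(K) = (4 + K)*(5 + K)
436*T(p(-1)) = 436*(20 + (-1)² + 9*(-1))² = 436*(20 + 1 - 9)² = 436*12² = 436*144 = 62784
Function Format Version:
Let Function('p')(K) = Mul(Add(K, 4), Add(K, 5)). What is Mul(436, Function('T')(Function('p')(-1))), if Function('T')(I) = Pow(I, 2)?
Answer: 62784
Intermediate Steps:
Function('p')(K) = Mul(Add(4, K), Add(5, K))
Mul(436, Function('T')(Function('p')(-1))) = Mul(436, Pow(Add(20, Pow(-1, 2), Mul(9, -1)), 2)) = Mul(436, Pow(Add(20, 1, -9), 2)) = Mul(436, Pow(12, 2)) = Mul(436, 144) = 62784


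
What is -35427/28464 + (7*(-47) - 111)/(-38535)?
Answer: -90177019/73124016 ≈ -1.2332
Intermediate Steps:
-35427/28464 + (7*(-47) - 111)/(-38535) = -35427*1/28464 + (-329 - 111)*(-1/38535) = -11809/9488 - 440*(-1/38535) = -11809/9488 + 88/7707 = -90177019/73124016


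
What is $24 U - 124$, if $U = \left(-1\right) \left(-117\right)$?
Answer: $2684$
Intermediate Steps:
$U = 117$
$24 U - 124 = 24 \cdot 117 - 124 = 2808 - 124 = 2684$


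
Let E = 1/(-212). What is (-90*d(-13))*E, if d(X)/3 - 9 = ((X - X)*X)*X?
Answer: 1215/106 ≈ 11.462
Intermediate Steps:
E = -1/212 ≈ -0.0047170
d(X) = 27 (d(X) = 27 + 3*(((X - X)*X)*X) = 27 + 3*((0*X)*X) = 27 + 3*(0*X) = 27 + 3*0 = 27 + 0 = 27)
(-90*d(-13))*E = -90*27*(-1/212) = -2430*(-1/212) = 1215/106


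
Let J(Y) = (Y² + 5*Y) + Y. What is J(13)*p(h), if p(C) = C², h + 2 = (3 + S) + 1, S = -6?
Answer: 3952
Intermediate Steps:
J(Y) = Y² + 6*Y
h = -4 (h = -2 + ((3 - 6) + 1) = -2 + (-3 + 1) = -2 - 2 = -4)
J(13)*p(h) = (13*(6 + 13))*(-4)² = (13*19)*16 = 247*16 = 3952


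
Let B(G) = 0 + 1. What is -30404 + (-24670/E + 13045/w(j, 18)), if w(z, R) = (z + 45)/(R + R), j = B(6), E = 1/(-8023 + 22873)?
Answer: -8426502982/23 ≈ -3.6637e+8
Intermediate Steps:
B(G) = 1
E = 1/14850 ≈ 6.7340e-5
j = 1
w(z, R) = (45 + z)/(2*R) (w(z, R) = (45 + z)/((2*R)) = (45 + z)*(1/(2*R)) = (45 + z)/(2*R))
-30404 + (-24670/E + 13045/w(j, 18)) = -30404 + (-24670/1/14850 + 13045/(((1/2)*(45 + 1)/18))) = -30404 + (-24670*14850 + 13045/(((1/2)*(1/18)*46))) = -30404 + (-366349500 + 13045/(23/18)) = -30404 + (-366349500 + 13045*(18/23)) = -30404 + (-366349500 + 234810/23) = -30404 - 8425803690/23 = -8426502982/23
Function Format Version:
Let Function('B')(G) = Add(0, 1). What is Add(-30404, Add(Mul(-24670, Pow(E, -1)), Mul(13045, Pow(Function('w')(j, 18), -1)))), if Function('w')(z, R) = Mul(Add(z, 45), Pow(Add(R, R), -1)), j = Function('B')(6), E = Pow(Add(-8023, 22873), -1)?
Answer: Rational(-8426502982, 23) ≈ -3.6637e+8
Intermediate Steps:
Function('B')(G) = 1
E = Rational(1, 14850) (E = Pow(14850, -1) = Rational(1, 14850) ≈ 6.7340e-5)
j = 1
Function('w')(z, R) = Mul(Rational(1, 2), Pow(R, -1), Add(45, z)) (Function('w')(z, R) = Mul(Add(45, z), Pow(Mul(2, R), -1)) = Mul(Add(45, z), Mul(Rational(1, 2), Pow(R, -1))) = Mul(Rational(1, 2), Pow(R, -1), Add(45, z)))
Add(-30404, Add(Mul(-24670, Pow(E, -1)), Mul(13045, Pow(Function('w')(j, 18), -1)))) = Add(-30404, Add(Mul(-24670, Pow(Rational(1, 14850), -1)), Mul(13045, Pow(Mul(Rational(1, 2), Pow(18, -1), Add(45, 1)), -1)))) = Add(-30404, Add(Mul(-24670, 14850), Mul(13045, Pow(Mul(Rational(1, 2), Rational(1, 18), 46), -1)))) = Add(-30404, Add(-366349500, Mul(13045, Pow(Rational(23, 18), -1)))) = Add(-30404, Add(-366349500, Mul(13045, Rational(18, 23)))) = Add(-30404, Add(-366349500, Rational(234810, 23))) = Add(-30404, Rational(-8425803690, 23)) = Rational(-8426502982, 23)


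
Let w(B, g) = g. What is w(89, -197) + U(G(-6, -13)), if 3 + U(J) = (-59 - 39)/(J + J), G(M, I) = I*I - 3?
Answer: -33249/166 ≈ -200.30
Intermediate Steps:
G(M, I) = -3 + I² (G(M, I) = I² - 3 = -3 + I²)
U(J) = -3 - 49/J (U(J) = -3 + (-59 - 39)/(J + J) = -3 - 98*1/(2*J) = -3 - 49/J)
w(89, -197) + U(G(-6, -13)) = -197 + (-3 - 49/(-3 + (-13)²)) = -197 + (-3 - 49/(-3 + 169)) = -197 + (-3 - 49/166) = -197 - 547/166 = -33249/166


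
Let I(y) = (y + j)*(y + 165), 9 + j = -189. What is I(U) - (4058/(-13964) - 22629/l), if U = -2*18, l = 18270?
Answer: -320863792211/10630095 ≈ -30184.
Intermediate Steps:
j = -198 (j = -9 - 189 = -198)
U = -36
I(y) = (-198 + y)*(165 + y) (I(y) = (y - 198)*(y + 165) = (-198 + y)*(165 + y))
I(U) - (4058/(-13964) - 22629/l) = (-32670 + (-36)**2 - 33*(-36)) - (4058/(-13964) - 22629/18270) = (-32670 + 1296 + 1188) - (4058*(-1/13964) - 22629*1/18270) = -30186 - (-2029/6982 - 7543/6090) = -30186 - 1*(-16255459/10630095) = -30186 + 16255459/10630095 = -320863792211/10630095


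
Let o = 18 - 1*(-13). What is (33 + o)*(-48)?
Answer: -3072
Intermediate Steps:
o = 31 (o = 18 + 13 = 31)
(33 + o)*(-48) = (33 + 31)*(-48) = 64*(-48) = -3072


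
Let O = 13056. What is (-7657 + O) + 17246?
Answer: 22645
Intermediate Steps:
(-7657 + O) + 17246 = (-7657 + 13056) + 17246 = 5399 + 17246 = 22645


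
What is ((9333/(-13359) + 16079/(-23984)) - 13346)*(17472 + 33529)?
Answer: -1191842410973823/1750832 ≈ -6.8073e+8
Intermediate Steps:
((9333/(-13359) + 16079/(-23984)) - 13346)*(17472 + 33529) = ((9333*(-1/13359) + 16079*(-1/23984)) - 13346)*51001 = ((-51/73 - 16079/23984) - 13346)*51001 = (-2396951/1750832 - 13346)*51001 = -23369000823/1750832*51001 = -1191842410973823/1750832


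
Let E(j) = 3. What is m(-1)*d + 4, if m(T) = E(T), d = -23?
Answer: -65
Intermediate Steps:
m(T) = 3
m(-1)*d + 4 = 3*(-23) + 4 = -69 + 4 = -65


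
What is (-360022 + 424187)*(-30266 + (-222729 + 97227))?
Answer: -9994853720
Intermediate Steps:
(-360022 + 424187)*(-30266 + (-222729 + 97227)) = 64165*(-30266 - 125502) = 64165*(-155768) = -9994853720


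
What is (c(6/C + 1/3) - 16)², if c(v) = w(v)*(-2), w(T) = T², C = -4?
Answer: 113569/324 ≈ 350.52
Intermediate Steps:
c(v) = -2*v² (c(v) = v²*(-2) = -2*v²)
(c(6/C + 1/3) - 16)² = (-2*(6/(-4) + 1/3)² - 16)² = (-2*(6*(-¼) + 1*(⅓))² - 16)² = (-2*(-3/2 + ⅓)² - 16)² = (-2*(-7/6)² - 16)² = (-2*49/36 - 16)² = (-49/18 - 16)² = (-337/18)² = 113569/324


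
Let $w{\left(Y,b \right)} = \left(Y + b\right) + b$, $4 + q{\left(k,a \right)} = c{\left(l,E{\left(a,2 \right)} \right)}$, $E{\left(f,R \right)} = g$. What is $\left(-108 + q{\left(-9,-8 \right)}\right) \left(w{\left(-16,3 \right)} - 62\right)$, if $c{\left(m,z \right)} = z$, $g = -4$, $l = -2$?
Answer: $8352$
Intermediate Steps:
$E{\left(f,R \right)} = -4$
$q{\left(k,a \right)} = -8$ ($q{\left(k,a \right)} = -4 - 4 = -8$)
$w{\left(Y,b \right)} = Y + 2 b$
$\left(-108 + q{\left(-9,-8 \right)}\right) \left(w{\left(-16,3 \right)} - 62\right) = \left(-108 - 8\right) \left(\left(-16 + 2 \cdot 3\right) - 62\right) = - 116 \left(\left(-16 + 6\right) - 62\right) = - 116 \left(-10 - 62\right) = \left(-116\right) \left(-72\right) = 8352$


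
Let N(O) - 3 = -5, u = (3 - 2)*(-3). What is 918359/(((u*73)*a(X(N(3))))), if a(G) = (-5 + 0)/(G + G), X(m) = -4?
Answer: -7346872/1095 ≈ -6709.5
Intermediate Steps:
u = -3 (u = 1*(-3) = -3)
N(O) = -2 (N(O) = 3 - 5 = -2)
a(G) = -5/(2*G) (a(G) = -5*1/(2*G) = -5/(2*G))
918359/(((u*73)*a(X(N(3))))) = 918359/(((-3*73)*(-5/2/(-4)))) = 918359/((-(-1095)*(-1)/(2*4))) = 918359/((-219*5/8)) = 918359/(-1095/8) = 918359*(-8/1095) = -7346872/1095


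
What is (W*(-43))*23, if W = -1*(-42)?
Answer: -41538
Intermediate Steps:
W = 42
(W*(-43))*23 = (42*(-43))*23 = -1806*23 = -41538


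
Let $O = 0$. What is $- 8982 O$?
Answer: $0$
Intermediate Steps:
$- 8982 O = \left(-8982\right) 0 = 0$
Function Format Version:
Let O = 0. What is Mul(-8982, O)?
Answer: 0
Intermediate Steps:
Mul(-8982, O) = Mul(-8982, 0) = 0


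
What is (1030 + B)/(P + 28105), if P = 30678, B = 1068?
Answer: 2098/58783 ≈ 0.035691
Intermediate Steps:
(1030 + B)/(P + 28105) = (1030 + 1068)/(30678 + 28105) = 2098/58783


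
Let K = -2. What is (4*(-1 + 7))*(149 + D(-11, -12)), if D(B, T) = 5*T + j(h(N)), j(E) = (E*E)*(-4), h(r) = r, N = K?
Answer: 1752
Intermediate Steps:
N = -2
j(E) = -4*E² (j(E) = E²*(-4) = -4*E²)
D(B, T) = -16 + 5*T (D(B, T) = 5*T - 4*(-2)² = 5*T - 4*4 = 5*T - 16 = -16 + 5*T)
(4*(-1 + 7))*(149 + D(-11, -12)) = (4*(-1 + 7))*(149 + (-16 + 5*(-12))) = (4*6)*(149 + (-16 - 60)) = 24*(149 - 76) = 24*73 = 1752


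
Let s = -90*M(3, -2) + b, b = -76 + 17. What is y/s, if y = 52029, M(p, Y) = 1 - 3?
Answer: 52029/121 ≈ 429.99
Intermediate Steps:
M(p, Y) = -2
b = -59
s = 121 (s = -90*(-2) - 59 = 180 - 59 = 121)
y/s = 52029/121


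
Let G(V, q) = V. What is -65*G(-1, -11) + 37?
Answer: 102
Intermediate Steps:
-65*G(-1, -11) + 37 = -65*(-1) + 37 = 65 + 37 = 102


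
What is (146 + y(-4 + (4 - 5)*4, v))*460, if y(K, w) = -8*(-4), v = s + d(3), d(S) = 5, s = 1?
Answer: 81880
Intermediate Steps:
v = 6 (v = 1 + 5 = 6)
y(K, w) = 32
(146 + y(-4 + (4 - 5)*4, v))*460 = (146 + 32)*460 = 178*460 = 81880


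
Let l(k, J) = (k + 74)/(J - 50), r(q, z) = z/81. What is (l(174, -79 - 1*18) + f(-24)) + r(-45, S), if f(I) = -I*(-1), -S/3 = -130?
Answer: -27614/1323 ≈ -20.872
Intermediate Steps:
S = 390 (S = -3*(-130) = 390)
r(q, z) = z/81 (r(q, z) = z*(1/81) = z/81)
l(k, J) = (74 + k)/(-50 + J)
f(I) = I
(l(174, -79 - 1*18) + f(-24)) + r(-45, S) = ((74 + 174)/(-50 + (-79 - 1*18)) - 24) + (1/81)*390 = (248/(-50 + (-79 - 18)) - 24) + 130/27 = (248/(-50 - 97) - 24) + 130/27 = (248/(-147) - 24) + 130/27 = (-1/147*248 - 24) + 130/27 = (-248/147 - 24) + 130/27 = -3776/147 + 130/27 = -27614/1323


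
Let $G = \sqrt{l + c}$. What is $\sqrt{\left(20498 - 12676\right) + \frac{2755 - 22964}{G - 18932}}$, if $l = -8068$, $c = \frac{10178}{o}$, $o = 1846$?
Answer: $\sqrt{\frac{136702126899 - 39110 i \sqrt{274746641}}{17474236 - 5 i \sqrt{274746641}}} \approx 88.448 + 3.0 \cdot 10^{-5} i$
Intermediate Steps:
$c = \frac{5089}{923}$ ($c = \frac{10178}{1846} = 10178 \cdot \frac{1}{1846} = \frac{5089}{923} \approx 5.5135$)
$G = \frac{5 i \sqrt{274746641}}{923}$ ($G = \sqrt{-8068 + \frac{5089}{923}} = \sqrt{- \frac{7441675}{923}} = \frac{5 i \sqrt{274746641}}{923} \approx 89.791 i$)
$\sqrt{\left(20498 - 12676\right) + \frac{2755 - 22964}{G - 18932}} = \sqrt{\left(20498 - 12676\right) + \frac{2755 - 22964}{\frac{5 i \sqrt{274746641}}{923} - 18932}} = \sqrt{7822 - \frac{20209}{-18932 + \frac{5 i \sqrt{274746641}}{923}}}$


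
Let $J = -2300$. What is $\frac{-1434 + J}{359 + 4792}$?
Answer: $- \frac{3734}{5151} \approx -0.72491$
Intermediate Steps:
$\frac{-1434 + J}{359 + 4792} = \frac{-1434 - 2300}{359 + 4792} = - \frac{3734}{5151}$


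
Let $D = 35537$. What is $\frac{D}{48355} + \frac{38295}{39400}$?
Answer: $\frac{130076501}{76207480} \approx 1.7069$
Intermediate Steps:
$\frac{D}{48355} + \frac{38295}{39400} = \frac{35537}{48355} + \frac{38295}{39400} = 35537 \cdot \frac{1}{48355} + 38295 \cdot \frac{1}{39400} = \frac{35537}{48355} + \frac{7659}{7880} = \frac{130076501}{76207480}$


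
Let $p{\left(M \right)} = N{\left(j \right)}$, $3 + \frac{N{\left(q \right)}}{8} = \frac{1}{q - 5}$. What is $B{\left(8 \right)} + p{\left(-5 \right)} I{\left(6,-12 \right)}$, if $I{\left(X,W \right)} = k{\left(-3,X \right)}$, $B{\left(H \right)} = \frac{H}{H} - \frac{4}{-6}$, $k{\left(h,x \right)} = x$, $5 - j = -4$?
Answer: $- \frac{391}{3} \approx -130.33$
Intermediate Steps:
$j = 9$ ($j = 5 - -4 = 5 + 4 = 9$)
$B{\left(H \right)} = \frac{5}{3}$ ($B{\left(H \right)} = 1 - - \frac{2}{3} = 1 + \frac{2}{3} = \frac{5}{3}$)
$N{\left(q \right)} = -24 + \frac{8}{-5 + q}$ ($N{\left(q \right)} = -24 + \frac{8}{q - 5} = -24 + \frac{8}{-5 + q}$)
$p{\left(M \right)} = -22$ ($p{\left(M \right)} = \frac{8 \left(16 - 27\right)}{-5 + 9} = \frac{8 \left(16 - 27\right)}{4} = 8 \cdot \frac{1}{4} \left(-11\right) = -22$)
$I{\left(X,W \right)} = X$
$B{\left(8 \right)} + p{\left(-5 \right)} I{\left(6,-12 \right)} = \frac{5}{3} - 132 = - \frac{391}{3}$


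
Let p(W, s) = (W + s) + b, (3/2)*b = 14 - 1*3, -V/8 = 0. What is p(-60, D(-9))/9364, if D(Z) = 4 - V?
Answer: -73/14046 ≈ -0.0051972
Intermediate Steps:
V = 0 (V = -8*0 = 0)
D(Z) = 4 (D(Z) = 4 - 1*0 = 4 + 0 = 4)
b = 22/3 (b = 2*(14 - 1*3)/3 = 2*(14 - 3)/3 = (2/3)*11 = 22/3 ≈ 7.3333)
p(W, s) = 22/3 + W + s (p(W, s) = (W + s) + 22/3 = 22/3 + W + s)
p(-60, D(-9))/9364 = (22/3 - 60 + 4)/9364 = -146/3*1/9364 = -73/14046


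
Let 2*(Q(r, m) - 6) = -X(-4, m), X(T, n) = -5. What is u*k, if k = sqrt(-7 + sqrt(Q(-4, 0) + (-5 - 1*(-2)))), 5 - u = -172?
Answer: 177*sqrt(-28 + 2*sqrt(22))/2 ≈ 381.88*I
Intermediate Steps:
u = 177 (u = 5 - 1*(-172) = 5 + 172 = 177)
Q(r, m) = 17/2 (Q(r, m) = 6 + (-1*(-5))/2 = 6 + (1/2)*5 = 6 + 5/2 = 17/2)
k = sqrt(-7 + sqrt(22)/2) (k = sqrt(-7 + sqrt(17/2 + (-5 - 1*(-2)))) = sqrt(-7 + sqrt(17/2 + (-5 + 2))) = sqrt(-7 + sqrt(17/2 - 3)) = sqrt(-7 + sqrt(11/2)) = sqrt(-7 + sqrt(22)/2) ≈ 2.1575*I)
u*k = 177*(sqrt(-28 + 2*sqrt(22))/2) = 177*sqrt(-28 + 2*sqrt(22))/2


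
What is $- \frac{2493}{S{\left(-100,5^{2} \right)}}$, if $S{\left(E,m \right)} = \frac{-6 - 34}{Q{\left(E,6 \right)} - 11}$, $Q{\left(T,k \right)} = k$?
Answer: $- \frac{2493}{8} \approx -311.63$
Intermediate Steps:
$S{\left(E,m \right)} = 8$ ($S{\left(E,m \right)} = \frac{-6 - 34}{6 - 11} = - \frac{40}{-5} = \left(-40\right) \left(- \frac{1}{5}\right) = 8$)
$- \frac{2493}{S{\left(-100,5^{2} \right)}} = - \frac{2493}{8}$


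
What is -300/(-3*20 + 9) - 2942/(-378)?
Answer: 43907/3213 ≈ 13.665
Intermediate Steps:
-300/(-3*20 + 9) - 2942/(-378) = -300/(-60 + 9) - 2942*(-1/378) = -300/(-51) + 1471/189 = -300*(-1/51) + 1471/189 = 100/17 + 1471/189 = 43907/3213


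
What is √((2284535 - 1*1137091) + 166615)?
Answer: √1314059 ≈ 1146.3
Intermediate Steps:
√((2284535 - 1*1137091) + 166615) = √((2284535 - 1137091) + 166615) = √(1147444 + 166615) = √1314059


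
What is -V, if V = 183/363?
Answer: -61/121 ≈ -0.50413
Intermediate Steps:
V = 61/121 (V = 183*(1/363) = 61/121 ≈ 0.50413)
-V = -1*61/121 = -61/121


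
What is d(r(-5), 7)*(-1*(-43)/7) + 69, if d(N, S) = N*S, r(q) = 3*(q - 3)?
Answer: -963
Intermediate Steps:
r(q) = -9 + 3*q (r(q) = 3*(-3 + q) = -9 + 3*q)
d(r(-5), 7)*(-1*(-43)/7) + 69 = ((-9 + 3*(-5))*7)*(-1*(-43)/7) + 69 = ((-9 - 15)*7)*(43*(⅐)) + 69 = -24*7*(43/7) + 69 = -168*43/7 + 69 = -1032 + 69 = -963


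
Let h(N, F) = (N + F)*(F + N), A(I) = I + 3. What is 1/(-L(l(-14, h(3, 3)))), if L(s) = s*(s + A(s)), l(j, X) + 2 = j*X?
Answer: -1/510554 ≈ -1.9587e-6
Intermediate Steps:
A(I) = 3 + I
h(N, F) = (F + N)**2 (h(N, F) = (F + N)*(F + N) = (F + N)**2)
l(j, X) = -2 + X*j (l(j, X) = -2 + j*X = -2 + X*j)
L(s) = s*(3 + 2*s) (L(s) = s*(s + (3 + s)) = s*(3 + 2*s))
1/(-L(l(-14, h(3, 3)))) = 1/(-(-2 + (3 + 3)**2*(-14))*(3 + 2*(-2 + (3 + 3)**2*(-14)))) = 1/(-(-2 + 6**2*(-14))*(3 + 2*(-2 + 6**2*(-14)))) = 1/(-(-2 + 36*(-14))*(3 + 2*(-2 + 36*(-14)))) = 1/(-(-2 - 504)*(3 + 2*(-2 - 504))) = 1/(-(-506)*(3 + 2*(-506))) = 1/(-(-506)*(3 - 1012)) = 1/(-(-506)*(-1009)) = 1/(-1*510554) = 1/(-510554) = -1/510554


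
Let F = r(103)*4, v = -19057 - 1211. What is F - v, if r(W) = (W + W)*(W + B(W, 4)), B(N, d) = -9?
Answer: 97724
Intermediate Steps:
v = -20268
r(W) = 2*W*(-9 + W) (r(W) = (W + W)*(W - 9) = (2*W)*(-9 + W) = 2*W*(-9 + W))
F = 77456 (F = (2*103*(-9 + 103))*4 = (2*103*94)*4 = 19364*4 = 77456)
F - v = 77456 - 1*(-20268) = 77456 + 20268 = 97724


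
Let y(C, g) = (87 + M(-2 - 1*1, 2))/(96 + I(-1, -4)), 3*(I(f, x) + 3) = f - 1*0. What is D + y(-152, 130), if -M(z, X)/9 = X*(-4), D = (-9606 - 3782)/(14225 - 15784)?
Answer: 4465507/433402 ≈ 10.303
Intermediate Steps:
I(f, x) = -3 + f/3 (I(f, x) = -3 + (f - 1*0)/3 = -3 + (f + 0)/3 = -3 + f/3)
D = 13388/1559 (D = -13388/(-1559) = -13388*(-1/1559) = 13388/1559 ≈ 8.5876)
M(z, X) = 36*X (M(z, X) = -9*X*(-4) = -(-36)*X = 36*X)
y(C, g) = 477/278 (y(C, g) = (87 + 36*2)/(96 + (-3 + (⅓)*(-1))) = (87 + 72)/(96 + (-3 - ⅓)) = 159/(96 - 10/3) = 159/(278/3) = 159*(3/278) = 477/278)
D + y(-152, 130) = 13388/1559 + 477/278 = 4465507/433402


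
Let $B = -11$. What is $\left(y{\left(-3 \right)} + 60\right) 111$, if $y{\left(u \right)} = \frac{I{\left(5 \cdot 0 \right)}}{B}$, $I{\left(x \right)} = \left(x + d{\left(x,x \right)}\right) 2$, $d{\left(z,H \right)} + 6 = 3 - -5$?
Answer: $\frac{72816}{11} \approx 6619.6$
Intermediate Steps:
$d{\left(z,H \right)} = 2$ ($d{\left(z,H \right)} = -6 + \left(3 - -5\right) = -6 + \left(3 + 5\right) = -6 + 8 = 2$)
$I{\left(x \right)} = 4 + 2 x$ ($I{\left(x \right)} = \left(x + 2\right) 2 = \left(2 + x\right) 2 = 4 + 2 x$)
$y{\left(u \right)} = - \frac{4}{11}$ ($y{\left(u \right)} = \frac{4 + 2 \cdot 5 \cdot 0}{-11} = \left(4 + 2 \cdot 0\right) \left(- \frac{1}{11}\right) = \left(4 + 0\right) \left(- \frac{1}{11}\right) = 4 \left(- \frac{1}{11}\right) = - \frac{4}{11}$)
$\left(y{\left(-3 \right)} + 60\right) 111 = \left(- \frac{4}{11} + 60\right) 111 = \frac{656}{11} \cdot 111 = \frac{72816}{11}$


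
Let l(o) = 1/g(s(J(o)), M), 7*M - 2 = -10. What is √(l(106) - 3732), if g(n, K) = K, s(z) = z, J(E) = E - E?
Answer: I*√59726/4 ≈ 61.097*I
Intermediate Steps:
M = -8/7 (M = 2/7 + (⅐)*(-10) = 2/7 - 10/7 = -8/7 ≈ -1.1429)
J(E) = 0
l(o) = -7/8 (l(o) = 1/(-8/7) = -7/8)
√(l(106) - 3732) = √(-7/8 - 3732) = √(-29863/8) = I*√59726/4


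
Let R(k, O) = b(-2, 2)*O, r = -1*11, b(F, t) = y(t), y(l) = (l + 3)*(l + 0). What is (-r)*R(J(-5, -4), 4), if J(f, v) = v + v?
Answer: 440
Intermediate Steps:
y(l) = l*(3 + l) (y(l) = (3 + l)*l = l*(3 + l))
b(F, t) = t*(3 + t)
r = -11
J(f, v) = 2*v
R(k, O) = 10*O (R(k, O) = (2*(3 + 2))*O = (2*5)*O = 10*O)
(-r)*R(J(-5, -4), 4) = (-1*(-11))*(10*4) = 11*40 = 440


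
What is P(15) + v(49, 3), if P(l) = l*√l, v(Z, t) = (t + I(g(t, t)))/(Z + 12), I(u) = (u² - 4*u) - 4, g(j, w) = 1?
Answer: -4/61 + 15*√15 ≈ 58.029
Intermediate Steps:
I(u) = -4 + u² - 4*u
v(Z, t) = (-7 + t)/(12 + Z) (v(Z, t) = (t + (-4 + 1² - 4*1))/(Z + 12) = (t + (-4 + 1 - 4))/(12 + Z) = (t - 7)/(12 + Z) = (-7 + t)/(12 + Z))
P(l) = l^(3/2)
P(15) + v(49, 3) = 15^(3/2) + (-7 + 3)/(12 + 49) = 15*√15 - 4/61 = -4/61 + 15*√15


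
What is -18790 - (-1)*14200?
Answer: -4590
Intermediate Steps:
-18790 - (-1)*14200 = -18790 - 1*(-14200) = -18790 + 14200 = -4590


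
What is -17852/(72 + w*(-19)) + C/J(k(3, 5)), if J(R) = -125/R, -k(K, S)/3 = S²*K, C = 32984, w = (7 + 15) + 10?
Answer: 39801019/670 ≈ 59405.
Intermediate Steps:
w = 32 (w = 22 + 10 = 32)
k(K, S) = -3*K*S² (k(K, S) = -3*S²*K = -3*K*S²)
-17852/(72 + w*(-19)) + C/J(k(3, 5)) = -17852/(72 + 32*(-19)) + 32984/((-125/((-3*3*5²)))) = -17852/(72 - 608) + 32984/((-125/((-3*3*25)))) = -17852/(-536) + 32984/((-125/(-225))) = -17852*(-1/536) + 32984/((-125*(-1/225))) = 4463/134 + 32984/(5/9) = 4463/134 + 32984*(9/5) = 4463/134 + 296856/5 = 39801019/670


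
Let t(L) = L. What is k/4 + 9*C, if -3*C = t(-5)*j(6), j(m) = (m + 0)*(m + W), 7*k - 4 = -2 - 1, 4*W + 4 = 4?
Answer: 15121/28 ≈ 540.04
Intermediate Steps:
W = 0 (W = -1 + (¼)*4 = -1 + 1 = 0)
k = ⅐ (k = 4/7 + (-2 - 1)/7 = 4/7 + (⅐)*(-3) = 4/7 - 3/7 = ⅐ ≈ 0.14286)
j(m) = m² (j(m) = (m + 0)*(m + 0) = m*m = m²)
C = 60 (C = -(-5)*6²/3 = -(-5)*36/3 = -⅓*(-180) = 60)
k/4 + 9*C = (⅐)/4 + 9*60 = (⅐)*(¼) + 540 = 1/28 + 540 = 15121/28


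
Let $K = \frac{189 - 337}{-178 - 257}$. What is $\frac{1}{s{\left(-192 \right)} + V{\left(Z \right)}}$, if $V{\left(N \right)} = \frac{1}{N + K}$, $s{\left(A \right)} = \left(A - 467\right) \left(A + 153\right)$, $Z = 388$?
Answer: $\frac{168928}{4341618963} \approx 3.8909 \cdot 10^{-5}$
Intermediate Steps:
$K = \frac{148}{435}$ ($K = - \frac{148}{-435} = \left(-148\right) \left(- \frac{1}{435}\right) = \frac{148}{435} \approx 0.34023$)
$s{\left(A \right)} = \left(-467 + A\right) \left(153 + A\right)$
$V{\left(N \right)} = \frac{1}{\frac{148}{435} + N}$ ($V{\left(N \right)} = \frac{1}{N + \frac{148}{435}} = \frac{1}{\frac{148}{435} + N}$)
$\frac{1}{s{\left(-192 \right)} + V{\left(Z \right)}} = \frac{1}{\left(-71451 + \left(-192\right)^{2} - -60288\right) + \frac{435}{148 + 435 \cdot 388}} = \frac{1}{\left(-71451 + 36864 + 60288\right) + \frac{435}{148 + 168780}} = \frac{1}{25701 + \frac{435}{168928}} = \frac{1}{\frac{4341618963}{168928}} = \frac{168928}{4341618963}$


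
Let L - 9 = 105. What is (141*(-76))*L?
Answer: -1221624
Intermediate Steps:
L = 114 (L = 9 + 105 = 114)
(141*(-76))*L = (141*(-76))*114 = -10716*114 = -1221624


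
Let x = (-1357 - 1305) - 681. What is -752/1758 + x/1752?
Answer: -1199083/513336 ≈ -2.3359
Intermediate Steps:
x = -3343 (x = -2662 - 681 = -3343)
-752/1758 + x/1752 = -752/1758 - 3343/1752 = -752*1/1758 - 3343*1/1752 = -376/879 - 3343/1752 = -1199083/513336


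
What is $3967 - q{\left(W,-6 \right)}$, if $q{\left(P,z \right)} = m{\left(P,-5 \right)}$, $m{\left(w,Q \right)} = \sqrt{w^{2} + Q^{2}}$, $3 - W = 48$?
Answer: $3967 - 5 \sqrt{82} \approx 3921.7$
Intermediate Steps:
$W = -45$ ($W = 3 - 48 = -45$)
$m{\left(w,Q \right)} = \sqrt{Q^{2} + w^{2}}$
$q{\left(P,z \right)} = \sqrt{25 + P^{2}}$ ($q{\left(P,z \right)} = \sqrt{\left(-5\right)^{2} + P^{2}} = \sqrt{25 + P^{2}}$)
$3967 - q{\left(W,-6 \right)} = 3967 - \sqrt{25 + \left(-45\right)^{2}} = 3967 - \sqrt{25 + 2025} = 3967 - \sqrt{2050} = 3967 - 5 \sqrt{82}$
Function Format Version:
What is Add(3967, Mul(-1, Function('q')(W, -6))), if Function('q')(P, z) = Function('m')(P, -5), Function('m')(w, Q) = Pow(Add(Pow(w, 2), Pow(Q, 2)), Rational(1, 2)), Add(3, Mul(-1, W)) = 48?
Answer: Add(3967, Mul(-5, Pow(82, Rational(1, 2)))) ≈ 3921.7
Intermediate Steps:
W = -45 (W = Add(3, Mul(-1, 48)) = Add(3, -48) = -45)
Function('m')(w, Q) = Pow(Add(Pow(Q, 2), Pow(w, 2)), Rational(1, 2))
Function('q')(P, z) = Pow(Add(25, Pow(P, 2)), Rational(1, 2)) (Function('q')(P, z) = Pow(Add(Pow(-5, 2), Pow(P, 2)), Rational(1, 2)) = Pow(Add(25, Pow(P, 2)), Rational(1, 2)))
Add(3967, Mul(-1, Function('q')(W, -6))) = Add(3967, Mul(-1, Pow(Add(25, Pow(-45, 2)), Rational(1, 2)))) = Add(3967, Mul(-1, Pow(Add(25, 2025), Rational(1, 2)))) = Add(3967, Mul(-1, Pow(2050, Rational(1, 2)))) = Add(3967, Mul(-1, Mul(5, Pow(82, Rational(1, 2))))) = Add(3967, Mul(-5, Pow(82, Rational(1, 2))))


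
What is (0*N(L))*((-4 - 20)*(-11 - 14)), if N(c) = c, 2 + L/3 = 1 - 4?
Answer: 0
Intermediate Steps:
L = -15 (L = -6 + 3*(1 - 4) = -6 + 3*(-3) = -6 - 9 = -15)
(0*N(L))*((-4 - 20)*(-11 - 14)) = (0*(-15))*((-4 - 20)*(-11 - 14)) = 0*(-24*(-25)) = 0*600 = 0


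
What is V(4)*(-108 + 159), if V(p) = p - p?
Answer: 0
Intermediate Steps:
V(p) = 0
V(4)*(-108 + 159) = 0*(-108 + 159) = 0*51 = 0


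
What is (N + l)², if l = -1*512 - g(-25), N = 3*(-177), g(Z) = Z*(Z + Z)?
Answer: 5257849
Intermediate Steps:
g(Z) = 2*Z² (g(Z) = Z*(2*Z) = 2*Z²)
N = -531
l = -1762 (l = -1*512 - 2*(-25)² = -512 - 2*625 = -512 - 1*1250 = -512 - 1250 = -1762)
(N + l)² = (-531 - 1762)² = (-2293)² = 5257849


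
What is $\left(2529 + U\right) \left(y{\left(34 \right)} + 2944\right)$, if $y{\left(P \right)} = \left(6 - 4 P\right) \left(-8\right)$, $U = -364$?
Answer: $8625360$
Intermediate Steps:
$y{\left(P \right)} = -48 + 32 P$
$\left(2529 + U\right) \left(y{\left(34 \right)} + 2944\right) = \left(2529 - 364\right) \left(\left(-48 + 32 \cdot 34\right) + 2944\right) = 2165 \left(\left(-48 + 1088\right) + 2944\right) = 2165 \left(1040 + 2944\right) = 2165 \cdot 3984 = 8625360$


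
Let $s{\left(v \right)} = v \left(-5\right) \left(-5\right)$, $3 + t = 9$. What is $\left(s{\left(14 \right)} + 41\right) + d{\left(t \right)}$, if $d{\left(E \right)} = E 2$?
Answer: $403$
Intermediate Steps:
$t = 6$ ($t = -3 + 9 = 6$)
$d{\left(E \right)} = 2 E$
$s{\left(v \right)} = 25 v$ ($s{\left(v \right)} = - 5 v \left(-5\right) = 25 v$)
$\left(s{\left(14 \right)} + 41\right) + d{\left(t \right)} = \left(25 \cdot 14 + 41\right) + 2 \cdot 6 = \left(350 + 41\right) + 12 = 391 + 12 = 403$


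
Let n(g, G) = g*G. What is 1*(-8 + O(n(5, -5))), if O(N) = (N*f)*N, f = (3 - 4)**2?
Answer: 617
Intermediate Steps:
f = 1 (f = (-1)**2 = 1)
n(g, G) = G*g
O(N) = N**2 (O(N) = (N*1)*N = N*N = N**2)
1*(-8 + O(n(5, -5))) = 1*(-8 + (-5*5)**2) = 1*(-8 + (-25)**2) = 1*(-8 + 625) = 1*617 = 617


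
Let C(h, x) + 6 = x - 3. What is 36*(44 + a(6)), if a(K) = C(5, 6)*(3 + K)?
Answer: 612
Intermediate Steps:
C(h, x) = -9 + x (C(h, x) = -6 + (x - 3) = -6 + (-3 + x) = -9 + x)
a(K) = -9 - 3*K (a(K) = (-9 + 6)*(3 + K) = -3*(3 + K) = -9 - 3*K)
36*(44 + a(6)) = 36*(44 + (-9 - 3*6)) = 36*(44 + (-9 - 18)) = 36*(44 - 27) = 36*17 = 612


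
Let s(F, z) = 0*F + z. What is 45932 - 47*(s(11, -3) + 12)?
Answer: 45509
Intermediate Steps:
s(F, z) = z (s(F, z) = 0 + z = z)
45932 - 47*(s(11, -3) + 12) = 45932 - 47*(-3 + 12) = 45932 - 47*9 = 45932 - 1*423 = 45932 - 423 = 45509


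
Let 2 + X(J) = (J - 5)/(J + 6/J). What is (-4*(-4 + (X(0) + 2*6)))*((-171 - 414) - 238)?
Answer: 19752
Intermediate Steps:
X(J) = -2 + (-5 + J)/(J + 6/J) (X(J) = -2 + (J - 5)/(J + 6/J) = -2 + (-5 + J)/(J + 6/J))
(-4*(-4 + (X(0) + 2*6)))*((-171 - 414) - 238) = (-4*(-4 + ((-12 - 1*0**2 - 5*0)/(6 + 0**2) + 2*6)))*((-171 - 414) - 238) = (-4*(-4 + ((-12 - 1*0 + 0)/(6 + 0) + 12)))*(-585 - 238) = -4*(-4 + ((-12 + 0 + 0)/6 + 12))*(-823) = -4*(-4 + ((1/6)*(-12) + 12))*(-823) = -4*(-4 + (-2 + 12))*(-823) = -4*(-4 + 10)*(-823) = -4*6*(-823) = -24*(-823) = 19752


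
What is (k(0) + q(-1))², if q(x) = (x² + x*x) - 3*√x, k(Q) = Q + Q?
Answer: (2 - 3*I)² ≈ -5.0 - 12.0*I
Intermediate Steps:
k(Q) = 2*Q
q(x) = -3*√x + 2*x² (q(x) = (x² + x²) - 3*√x = 2*x² - 3*√x = -3*√x + 2*x²)
(k(0) + q(-1))² = (2*0 + (-3*I + 2*(-1)²))² = (0 + (-3*I + 2*1))² = (0 + (-3*I + 2))² = (0 + (2 - 3*I))² = (2 - 3*I)²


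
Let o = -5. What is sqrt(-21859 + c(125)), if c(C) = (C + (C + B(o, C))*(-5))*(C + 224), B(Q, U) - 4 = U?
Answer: 2*I*sqrt(105366) ≈ 649.2*I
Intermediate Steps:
B(Q, U) = 4 + U
c(C) = (-20 - 9*C)*(224 + C) (c(C) = (C + (C + (4 + C))*(-5))*(C + 224) = (C + (4 + 2*C)*(-5))*(224 + C) = (C + (-20 - 10*C))*(224 + C) = (-20 - 9*C)*(224 + C))
sqrt(-21859 + c(125)) = sqrt(-21859 + (-4480 - 2036*125 - 9*125**2)) = sqrt(-21859 + (-4480 - 254500 - 9*15625)) = sqrt(-21859 + (-4480 - 254500 - 140625)) = sqrt(-21859 - 399605) = sqrt(-421464) = 2*I*sqrt(105366)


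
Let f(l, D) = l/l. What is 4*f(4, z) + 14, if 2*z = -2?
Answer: 18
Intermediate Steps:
z = -1 (z = (1/2)*(-2) = -1)
f(l, D) = 1
4*f(4, z) + 14 = 4*1 + 14 = 4 + 14 = 18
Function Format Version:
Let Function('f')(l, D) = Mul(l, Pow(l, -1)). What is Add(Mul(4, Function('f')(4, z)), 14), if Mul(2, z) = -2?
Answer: 18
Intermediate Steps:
z = -1 (z = Mul(Rational(1, 2), -2) = -1)
Function('f')(l, D) = 1
Add(Mul(4, Function('f')(4, z)), 14) = Add(Mul(4, 1), 14) = Add(4, 14) = 18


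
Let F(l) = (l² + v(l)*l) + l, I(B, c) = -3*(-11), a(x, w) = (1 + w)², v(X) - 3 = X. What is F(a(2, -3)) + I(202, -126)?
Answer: 81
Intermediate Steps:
v(X) = 3 + X
I(B, c) = 33
F(l) = l + l² + l*(3 + l) (F(l) = (l² + (3 + l)*l) + l = (l² + l*(3 + l)) + l = l + l² + l*(3 + l))
F(a(2, -3)) + I(202, -126) = 2*(1 - 3)²*(2 + (1 - 3)²) + 33 = 2*(-2)²*(2 + (-2)²) + 33 = 2*4*(2 + 4) + 33 = 2*4*6 + 33 = 48 + 33 = 81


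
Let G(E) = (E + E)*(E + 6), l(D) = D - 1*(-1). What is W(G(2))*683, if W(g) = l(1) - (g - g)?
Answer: 1366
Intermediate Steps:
l(D) = 1 + D (l(D) = D + 1 = 1 + D)
G(E) = 2*E*(6 + E) (G(E) = (2*E)*(6 + E) = 2*E*(6 + E))
W(g) = 2 (W(g) = (1 + 1) - (g - g) = 2 - 1*0 = 2 + 0 = 2)
W(G(2))*683 = 2*683 = 1366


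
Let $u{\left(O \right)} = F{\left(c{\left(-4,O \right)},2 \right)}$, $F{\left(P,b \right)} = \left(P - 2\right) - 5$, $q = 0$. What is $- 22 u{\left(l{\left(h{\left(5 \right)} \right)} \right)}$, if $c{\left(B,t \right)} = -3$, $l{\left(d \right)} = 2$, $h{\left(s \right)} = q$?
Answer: $220$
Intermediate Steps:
$h{\left(s \right)} = 0$
$F{\left(P,b \right)} = -7 + P$ ($F{\left(P,b \right)} = \left(-2 + P\right) - 5 = -7 + P$)
$u{\left(O \right)} = -10$ ($u{\left(O \right)} = -7 - 3 = -10$)
$- 22 u{\left(l{\left(h{\left(5 \right)} \right)} \right)} = \left(-22\right) \left(-10\right) = 220$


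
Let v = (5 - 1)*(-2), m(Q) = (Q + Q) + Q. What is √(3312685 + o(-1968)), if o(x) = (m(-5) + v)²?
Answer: √3313214 ≈ 1820.2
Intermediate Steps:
m(Q) = 3*Q (m(Q) = 2*Q + Q = 3*Q)
v = -8 (v = 4*(-2) = -8)
o(x) = 529 (o(x) = (3*(-5) - 8)² = (-15 - 8)² = (-23)² = 529)
√(3312685 + o(-1968)) = √(3312685 + 529) = √3313214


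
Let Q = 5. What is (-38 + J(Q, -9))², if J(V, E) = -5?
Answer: 1849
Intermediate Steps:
(-38 + J(Q, -9))² = (-38 - 5)² = (-43)² = 1849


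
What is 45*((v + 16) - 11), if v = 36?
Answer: 1845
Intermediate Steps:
45*((v + 16) - 11) = 45*((36 + 16) - 11) = 45*(52 - 11) = 45*41 = 1845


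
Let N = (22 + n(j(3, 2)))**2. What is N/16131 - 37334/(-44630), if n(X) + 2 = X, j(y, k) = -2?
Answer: 102782479/119987755 ≈ 0.85661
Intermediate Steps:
n(X) = -2 + X
N = 324 (N = (22 + (-2 - 2))**2 = (22 - 4)**2 = 18**2 = 324)
N/16131 - 37334/(-44630) = 324/16131 - 37334/(-44630) = 324*(1/16131) - 37334*(-1/44630) = 108/5377 + 18667/22315 = 102782479/119987755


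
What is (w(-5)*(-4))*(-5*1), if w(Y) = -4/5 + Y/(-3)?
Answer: 52/3 ≈ 17.333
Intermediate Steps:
w(Y) = -⅘ - Y/3 (w(Y) = -4*⅕ + Y*(-⅓) = -⅘ - Y/3)
(w(-5)*(-4))*(-5*1) = ((-⅘ - ⅓*(-5))*(-4))*(-5*1) = ((-⅘ + 5/3)*(-4))*(-5) = ((13/15)*(-4))*(-5) = -52/15*(-5) = 52/3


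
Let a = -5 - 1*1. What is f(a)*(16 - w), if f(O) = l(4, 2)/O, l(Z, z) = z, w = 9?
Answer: -7/3 ≈ -2.3333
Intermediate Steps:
a = -6 (a = -5 - 1 = -6)
f(O) = 2/O
f(a)*(16 - w) = (2/(-6))*(16 - 1*9) = (2*(-⅙))*(16 - 9) = -⅓*7 = -7/3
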